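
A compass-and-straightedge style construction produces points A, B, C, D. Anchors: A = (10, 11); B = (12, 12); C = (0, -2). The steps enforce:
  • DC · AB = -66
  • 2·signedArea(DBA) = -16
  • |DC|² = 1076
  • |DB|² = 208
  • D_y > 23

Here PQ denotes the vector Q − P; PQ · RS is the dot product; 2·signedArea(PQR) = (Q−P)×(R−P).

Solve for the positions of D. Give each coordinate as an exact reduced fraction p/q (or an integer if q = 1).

1. D_x = 20  [DC · AB = -66 ∩ 2·signedArea(DBA) = -16]
2. D_y = 24  [DC · AB = -66 ∩ 2·signedArea(DBA) = -16]
   → D = (20, 24)

D = (20, 24)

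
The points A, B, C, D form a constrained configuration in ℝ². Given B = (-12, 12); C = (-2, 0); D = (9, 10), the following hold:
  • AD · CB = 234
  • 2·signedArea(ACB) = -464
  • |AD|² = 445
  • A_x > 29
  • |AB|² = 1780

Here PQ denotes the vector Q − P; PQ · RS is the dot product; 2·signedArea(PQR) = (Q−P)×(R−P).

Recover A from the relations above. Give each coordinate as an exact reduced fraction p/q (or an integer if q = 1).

A = (30, 8)

1. A_x = 30  [2·signedArea(ACB) = -464 ∩ AD · CB = 234]
2. A_y = 8  [2·signedArea(ACB) = -464 ∩ AD · CB = 234]
   → A = (30, 8)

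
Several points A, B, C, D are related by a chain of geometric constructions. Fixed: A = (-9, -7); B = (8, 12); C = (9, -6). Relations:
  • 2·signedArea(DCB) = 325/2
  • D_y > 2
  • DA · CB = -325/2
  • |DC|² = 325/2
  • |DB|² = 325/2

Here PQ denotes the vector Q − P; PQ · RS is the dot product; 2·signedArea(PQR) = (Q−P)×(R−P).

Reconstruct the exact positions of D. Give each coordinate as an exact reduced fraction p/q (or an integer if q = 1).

1. D_x = -1/2  [2·signedArea(DCB) = 325/2 ∩ DA · CB = -325/2]
2. D_y = 5/2  [2·signedArea(DCB) = 325/2 ∩ DA · CB = -325/2]
   → D = (-1/2, 5/2)

D = (-1/2, 5/2)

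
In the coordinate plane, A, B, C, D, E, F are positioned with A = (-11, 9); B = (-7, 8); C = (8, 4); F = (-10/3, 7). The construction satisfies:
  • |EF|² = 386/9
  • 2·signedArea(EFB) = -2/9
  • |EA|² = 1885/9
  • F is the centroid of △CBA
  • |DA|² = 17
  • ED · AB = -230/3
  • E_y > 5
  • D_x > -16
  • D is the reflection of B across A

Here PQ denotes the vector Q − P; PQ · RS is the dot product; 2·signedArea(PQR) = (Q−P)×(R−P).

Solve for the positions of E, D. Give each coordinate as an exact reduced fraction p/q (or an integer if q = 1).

D = (-15, 10)
E = (3, 16/3)

1. D_x = -15  [D is the reflection of B across A]
2. D_y = 10  [D is the reflection of B across A]
   → D = (-15, 10)
3. E_x = 3  [2·signedArea(EFB) = -2/9 ∩ ED · AB = -230/3]
4. E_y = 16/3  [2·signedArea(EFB) = -2/9 ∩ ED · AB = -230/3]
   → E = (3, 16/3)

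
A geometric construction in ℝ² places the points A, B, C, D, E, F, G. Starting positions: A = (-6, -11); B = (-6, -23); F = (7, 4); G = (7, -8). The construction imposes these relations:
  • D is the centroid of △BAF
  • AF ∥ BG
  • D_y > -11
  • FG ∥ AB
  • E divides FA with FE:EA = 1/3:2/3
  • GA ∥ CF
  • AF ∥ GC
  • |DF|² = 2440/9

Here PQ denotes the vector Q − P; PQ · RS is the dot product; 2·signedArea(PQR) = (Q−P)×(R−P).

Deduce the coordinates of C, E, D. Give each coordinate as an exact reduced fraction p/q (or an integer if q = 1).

C = (20, 7)
D = (-5/3, -10)
E = (8/3, -1)

1. C_x = 20  [GA ∥ CF ∩ AF ∥ GC]
2. C_y = 7  [GA ∥ CF ∩ AF ∥ GC]
   → C = (20, 7)
3. E_x = 8/3  [E divides FA with FE:EA = 1/3:2/3]
4. E_y = -1  [E divides FA with FE:EA = 1/3:2/3]
   → E = (8/3, -1)
5. D_x = -5/3  [D is the centroid of △BAF]
6. D_y = -10  [D is the centroid of △BAF]
   → D = (-5/3, -10)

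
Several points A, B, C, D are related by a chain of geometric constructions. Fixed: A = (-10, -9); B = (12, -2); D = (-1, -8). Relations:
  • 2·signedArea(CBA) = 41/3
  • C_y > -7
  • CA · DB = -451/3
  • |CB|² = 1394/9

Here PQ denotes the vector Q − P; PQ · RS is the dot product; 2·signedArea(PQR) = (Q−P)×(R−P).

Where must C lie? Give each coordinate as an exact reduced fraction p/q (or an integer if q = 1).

1. C_x = 1/3  [2·signedArea(CBA) = 41/3 ∩ CA · DB = -451/3]
2. C_y = -19/3  [2·signedArea(CBA) = 41/3 ∩ CA · DB = -451/3]
   → C = (1/3, -19/3)

C = (1/3, -19/3)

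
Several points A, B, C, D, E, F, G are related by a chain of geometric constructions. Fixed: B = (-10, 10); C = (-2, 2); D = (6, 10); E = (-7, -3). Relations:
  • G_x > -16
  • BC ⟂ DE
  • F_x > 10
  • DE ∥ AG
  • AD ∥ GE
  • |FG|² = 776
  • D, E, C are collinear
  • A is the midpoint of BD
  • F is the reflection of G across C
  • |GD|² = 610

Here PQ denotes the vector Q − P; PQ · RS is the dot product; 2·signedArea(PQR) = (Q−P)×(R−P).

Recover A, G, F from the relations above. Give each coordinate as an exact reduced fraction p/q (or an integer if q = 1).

A = (-2, 10)
F = (11, 7)
G = (-15, -3)

1. A_x = -2  [A is the midpoint of BD]
2. A_y = 10  [A is the midpoint of BD]
   → A = (-2, 10)
3. G_x = -15  [AD ∥ GE ∩ DE ∥ AG]
4. G_y = -3  [AD ∥ GE ∩ DE ∥ AG]
   → G = (-15, -3)
5. F_x = 11  [F is the reflection of G across C]
6. F_y = 7  [F is the reflection of G across C]
   → F = (11, 7)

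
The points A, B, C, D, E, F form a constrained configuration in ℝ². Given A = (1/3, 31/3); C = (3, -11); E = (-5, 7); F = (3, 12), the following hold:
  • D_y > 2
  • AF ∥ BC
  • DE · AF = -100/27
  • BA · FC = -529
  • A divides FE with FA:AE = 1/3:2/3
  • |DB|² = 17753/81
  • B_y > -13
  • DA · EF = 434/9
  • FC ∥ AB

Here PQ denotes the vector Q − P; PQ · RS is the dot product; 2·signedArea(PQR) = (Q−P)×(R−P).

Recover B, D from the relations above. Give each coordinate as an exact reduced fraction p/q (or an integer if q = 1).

B = (1/3, -38/3)
D = (-5/9, 19/9)

1. B_x = 1/3  [AF ∥ BC ∩ FC ∥ AB]
2. B_y = -38/3  [AF ∥ BC ∩ FC ∥ AB]
   → B = (1/3, -38/3)
3. D_x = -5/9  [line -8/3·x + -5/3·y + 55/27 = 0 ∩ |DB|² = 17753/81]
4. D_y = 19/9  [line -8/3·x + -5/3·y + 55/27 = 0 ∩ |DB|² = 17753/81]
   → D = (-5/9, 19/9)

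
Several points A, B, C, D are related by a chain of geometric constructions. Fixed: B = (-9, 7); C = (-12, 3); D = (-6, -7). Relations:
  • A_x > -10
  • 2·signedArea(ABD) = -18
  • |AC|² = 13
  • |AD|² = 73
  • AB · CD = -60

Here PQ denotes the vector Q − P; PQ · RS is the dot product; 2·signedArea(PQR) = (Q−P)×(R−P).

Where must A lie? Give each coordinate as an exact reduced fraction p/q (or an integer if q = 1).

1. A_x = -9  [AB · CD = -60 ∩ 2·signedArea(ABD) = -18]
2. A_y = 1  [AB · CD = -60 ∩ 2·signedArea(ABD) = -18]
   → A = (-9, 1)

A = (-9, 1)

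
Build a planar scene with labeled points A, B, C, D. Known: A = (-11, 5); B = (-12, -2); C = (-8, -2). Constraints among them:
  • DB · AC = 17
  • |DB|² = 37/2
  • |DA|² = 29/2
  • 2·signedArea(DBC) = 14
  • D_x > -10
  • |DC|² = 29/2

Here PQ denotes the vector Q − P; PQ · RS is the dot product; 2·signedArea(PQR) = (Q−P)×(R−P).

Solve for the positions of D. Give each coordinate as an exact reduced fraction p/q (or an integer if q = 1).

1. D_x = -19/2  [2·signedArea(DBC) = 14 ∩ DB · AC = 17]
2. D_y = 3/2  [2·signedArea(DBC) = 14 ∩ DB · AC = 17]
   → D = (-19/2, 3/2)

D = (-19/2, 3/2)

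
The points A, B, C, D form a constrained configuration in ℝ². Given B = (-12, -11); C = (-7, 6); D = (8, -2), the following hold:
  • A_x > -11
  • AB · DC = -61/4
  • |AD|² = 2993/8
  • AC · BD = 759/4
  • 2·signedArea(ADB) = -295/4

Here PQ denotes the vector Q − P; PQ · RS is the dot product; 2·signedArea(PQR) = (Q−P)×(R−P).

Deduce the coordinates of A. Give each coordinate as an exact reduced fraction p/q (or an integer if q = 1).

1. A_x = -43/4  [AB · DC = -61/4 ∩ 2·signedArea(ADB) = -295/4]
2. A_y = -27/4  [AB · DC = -61/4 ∩ 2·signedArea(ADB) = -295/4]
   → A = (-43/4, -27/4)

A = (-43/4, -27/4)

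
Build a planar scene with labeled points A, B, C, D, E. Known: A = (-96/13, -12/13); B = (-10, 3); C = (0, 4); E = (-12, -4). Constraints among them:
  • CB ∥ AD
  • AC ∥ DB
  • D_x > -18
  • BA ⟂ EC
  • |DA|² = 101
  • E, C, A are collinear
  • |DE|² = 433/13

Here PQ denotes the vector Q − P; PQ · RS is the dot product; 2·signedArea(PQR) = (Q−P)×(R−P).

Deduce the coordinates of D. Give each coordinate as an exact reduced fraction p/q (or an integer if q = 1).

D = (-226/13, -25/13)

1. D_x = -226/13  [AC ∥ DB ∩ CB ∥ AD]
2. D_y = -25/13  [AC ∥ DB ∩ CB ∥ AD]
   → D = (-226/13, -25/13)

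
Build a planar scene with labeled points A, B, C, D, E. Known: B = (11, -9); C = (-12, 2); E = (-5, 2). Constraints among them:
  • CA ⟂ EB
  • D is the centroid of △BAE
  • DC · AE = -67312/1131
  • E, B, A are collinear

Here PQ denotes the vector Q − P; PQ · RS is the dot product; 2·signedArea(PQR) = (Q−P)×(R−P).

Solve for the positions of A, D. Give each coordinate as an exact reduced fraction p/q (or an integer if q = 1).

1. A_x = -3677/377  [E, B, A are collinear ∩ CA ⟂ EB]
2. A_y = 1986/377  [E, B, A are collinear ∩ CA ⟂ EB]
   → A = (-3677/377, 1986/377)
3. D_x = -1415/1131  [D is the centroid of △BAE]
4. D_y = -653/1131  [D is the centroid of △BAE]
   → D = (-1415/1131, -653/1131)

A = (-3677/377, 1986/377)
D = (-1415/1131, -653/1131)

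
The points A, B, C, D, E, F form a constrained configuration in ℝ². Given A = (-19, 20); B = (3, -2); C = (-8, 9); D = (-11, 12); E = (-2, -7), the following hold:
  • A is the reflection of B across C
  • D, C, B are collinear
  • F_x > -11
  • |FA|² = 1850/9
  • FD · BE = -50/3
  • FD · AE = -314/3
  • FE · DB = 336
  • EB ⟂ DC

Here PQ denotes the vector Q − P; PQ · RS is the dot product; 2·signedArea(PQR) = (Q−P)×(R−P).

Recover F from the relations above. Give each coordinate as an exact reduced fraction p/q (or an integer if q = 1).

1. F_x = -32/3  [FE · DB = 336 ∩ FD · BE = -50/3]
2. F_y = 25/3  [FE · DB = 336 ∩ FD · BE = -50/3]
   → F = (-32/3, 25/3)

F = (-32/3, 25/3)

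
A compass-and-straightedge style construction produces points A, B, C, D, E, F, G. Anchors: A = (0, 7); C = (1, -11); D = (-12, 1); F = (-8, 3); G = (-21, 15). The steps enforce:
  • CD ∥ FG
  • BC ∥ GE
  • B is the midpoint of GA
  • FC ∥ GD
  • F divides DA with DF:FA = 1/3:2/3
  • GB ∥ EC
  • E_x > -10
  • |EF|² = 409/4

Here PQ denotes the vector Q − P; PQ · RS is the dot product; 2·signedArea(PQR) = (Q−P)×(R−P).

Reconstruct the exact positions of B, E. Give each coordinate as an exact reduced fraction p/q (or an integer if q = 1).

B = (-21/2, 11)
E = (-19/2, -7)

1. B_x = -21/2  [B is the midpoint of GA]
2. B_y = 11  [B is the midpoint of GA]
   → B = (-21/2, 11)
3. E_x = -19/2  [GB ∥ EC ∩ BC ∥ GE]
4. E_y = -7  [GB ∥ EC ∩ BC ∥ GE]
   → E = (-19/2, -7)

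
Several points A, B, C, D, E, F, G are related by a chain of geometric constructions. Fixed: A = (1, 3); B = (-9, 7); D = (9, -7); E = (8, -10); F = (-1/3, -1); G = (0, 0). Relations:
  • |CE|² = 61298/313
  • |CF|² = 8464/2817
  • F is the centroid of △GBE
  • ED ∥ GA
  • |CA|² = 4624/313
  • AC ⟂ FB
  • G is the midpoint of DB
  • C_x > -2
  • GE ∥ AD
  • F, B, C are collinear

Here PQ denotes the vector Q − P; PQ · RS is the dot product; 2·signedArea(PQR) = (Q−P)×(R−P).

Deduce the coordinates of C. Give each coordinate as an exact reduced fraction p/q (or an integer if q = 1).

1. C_x = -503/313  [F, B, C are collinear ∩ AC ⟂ FB]
2. C_y = 55/313  [F, B, C are collinear ∩ AC ⟂ FB]
   → C = (-503/313, 55/313)

C = (-503/313, 55/313)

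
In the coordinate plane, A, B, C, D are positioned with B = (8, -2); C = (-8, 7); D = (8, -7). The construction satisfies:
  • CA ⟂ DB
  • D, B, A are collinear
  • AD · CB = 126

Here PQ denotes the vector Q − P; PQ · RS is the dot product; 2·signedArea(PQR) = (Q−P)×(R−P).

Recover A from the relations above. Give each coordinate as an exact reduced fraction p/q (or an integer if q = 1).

A = (8, 7)

1. A_x = 8  [D, B, A are collinear ∩ CA ⟂ DB]
2. A_y = 7  [D, B, A are collinear ∩ CA ⟂ DB]
   → A = (8, 7)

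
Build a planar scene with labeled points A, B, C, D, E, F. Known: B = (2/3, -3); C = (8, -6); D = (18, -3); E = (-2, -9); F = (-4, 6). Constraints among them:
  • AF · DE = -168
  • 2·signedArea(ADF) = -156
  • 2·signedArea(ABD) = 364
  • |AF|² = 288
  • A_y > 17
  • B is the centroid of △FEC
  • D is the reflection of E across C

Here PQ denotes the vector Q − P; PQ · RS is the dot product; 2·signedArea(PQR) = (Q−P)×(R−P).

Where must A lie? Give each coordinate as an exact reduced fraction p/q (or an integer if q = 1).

1. A_x = -16  [2·signedArea(ADF) = -156 ∩ AF · DE = -168]
2. A_y = 18  [2·signedArea(ADF) = -156 ∩ AF · DE = -168]
   → A = (-16, 18)

A = (-16, 18)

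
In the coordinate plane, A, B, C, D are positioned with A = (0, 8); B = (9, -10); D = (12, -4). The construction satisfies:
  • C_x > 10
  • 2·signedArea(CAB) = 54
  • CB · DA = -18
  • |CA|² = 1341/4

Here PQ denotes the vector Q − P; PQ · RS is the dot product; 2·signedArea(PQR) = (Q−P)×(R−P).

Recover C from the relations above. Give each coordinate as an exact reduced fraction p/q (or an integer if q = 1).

C = (21/2, -7)

1. C_x = 21/2  [CB · DA = -18 ∩ 2·signedArea(CAB) = 54]
2. C_y = -7  [CB · DA = -18 ∩ 2·signedArea(CAB) = 54]
   → C = (21/2, -7)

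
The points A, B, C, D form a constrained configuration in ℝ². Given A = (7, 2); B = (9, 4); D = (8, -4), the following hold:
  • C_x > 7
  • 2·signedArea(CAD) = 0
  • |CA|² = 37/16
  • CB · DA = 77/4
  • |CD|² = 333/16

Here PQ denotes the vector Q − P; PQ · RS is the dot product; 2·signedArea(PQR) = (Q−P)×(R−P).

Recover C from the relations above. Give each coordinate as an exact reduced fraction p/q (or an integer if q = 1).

1. C_x = 29/4  [2·signedArea(CAD) = 0 ∩ CB · DA = 77/4]
2. C_y = 1/2  [2·signedArea(CAD) = 0 ∩ CB · DA = 77/4]
   → C = (29/4, 1/2)

C = (29/4, 1/2)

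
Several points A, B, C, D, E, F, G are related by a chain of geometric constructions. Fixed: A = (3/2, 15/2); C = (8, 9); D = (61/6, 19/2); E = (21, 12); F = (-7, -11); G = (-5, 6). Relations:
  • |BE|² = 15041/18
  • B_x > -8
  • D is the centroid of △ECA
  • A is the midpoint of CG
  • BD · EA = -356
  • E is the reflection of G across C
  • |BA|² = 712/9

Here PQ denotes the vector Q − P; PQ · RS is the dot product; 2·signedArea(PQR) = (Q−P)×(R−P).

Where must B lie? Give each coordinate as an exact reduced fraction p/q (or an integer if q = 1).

B = (-43/6, 11/2)

1. B_x = -43/6  [line 39/2·x + 9/2·y + 115 = 0 ∩ |BA|² = 712/9]
2. B_y = 11/2  [line 39/2·x + 9/2·y + 115 = 0 ∩ |BA|² = 712/9]
   → B = (-43/6, 11/2)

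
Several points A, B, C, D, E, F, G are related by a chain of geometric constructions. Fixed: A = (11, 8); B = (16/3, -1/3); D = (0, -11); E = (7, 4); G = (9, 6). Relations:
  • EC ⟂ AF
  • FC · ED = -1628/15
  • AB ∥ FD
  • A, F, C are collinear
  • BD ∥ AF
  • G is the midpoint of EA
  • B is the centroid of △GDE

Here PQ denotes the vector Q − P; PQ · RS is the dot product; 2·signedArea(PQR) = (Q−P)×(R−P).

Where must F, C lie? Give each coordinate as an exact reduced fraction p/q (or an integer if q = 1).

1. F_x = 17/3  [AB ∥ FD ∩ BD ∥ AF]
2. F_y = -8/3  [AB ∥ FD ∩ BD ∥ AF]
   → F = (17/3, -8/3)
3. C_x = 43/5  [A, F, C are collinear ∩ EC ⟂ AF]
4. C_y = 16/5  [A, F, C are collinear ∩ EC ⟂ AF]
   → C = (43/5, 16/5)

C = (43/5, 16/5)
F = (17/3, -8/3)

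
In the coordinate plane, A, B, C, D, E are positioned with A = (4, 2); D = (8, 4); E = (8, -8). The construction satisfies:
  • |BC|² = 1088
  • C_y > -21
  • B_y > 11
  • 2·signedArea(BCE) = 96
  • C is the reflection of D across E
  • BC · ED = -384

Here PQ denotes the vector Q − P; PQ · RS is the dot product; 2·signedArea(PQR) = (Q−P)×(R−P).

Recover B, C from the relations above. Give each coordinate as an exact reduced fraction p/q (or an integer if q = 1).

1. C_x = 8  [C is the reflection of D across E]
2. C_y = -20  [C is the reflection of D across E]
   → C = (8, -20)
3. B_x = 0  [BC · ED = -384 ∩ 2·signedArea(BCE) = 96]
4. B_y = 12  [BC · ED = -384 ∩ 2·signedArea(BCE) = 96]
   → B = (0, 12)

B = (0, 12)
C = (8, -20)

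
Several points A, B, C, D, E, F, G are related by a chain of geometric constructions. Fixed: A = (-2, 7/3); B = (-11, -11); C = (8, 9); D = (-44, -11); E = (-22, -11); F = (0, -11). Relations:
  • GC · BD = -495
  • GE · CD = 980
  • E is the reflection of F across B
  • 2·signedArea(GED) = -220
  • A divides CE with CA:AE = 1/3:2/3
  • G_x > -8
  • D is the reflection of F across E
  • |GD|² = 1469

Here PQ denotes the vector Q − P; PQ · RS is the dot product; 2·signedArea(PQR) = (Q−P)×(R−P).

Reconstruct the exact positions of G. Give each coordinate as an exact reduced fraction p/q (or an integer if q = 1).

1. G_x = -7  [2·signedArea(GED) = -220 ∩ GE · CD = 980]
2. G_y = -1  [2·signedArea(GED) = -220 ∩ GE · CD = 980]
   → G = (-7, -1)

G = (-7, -1)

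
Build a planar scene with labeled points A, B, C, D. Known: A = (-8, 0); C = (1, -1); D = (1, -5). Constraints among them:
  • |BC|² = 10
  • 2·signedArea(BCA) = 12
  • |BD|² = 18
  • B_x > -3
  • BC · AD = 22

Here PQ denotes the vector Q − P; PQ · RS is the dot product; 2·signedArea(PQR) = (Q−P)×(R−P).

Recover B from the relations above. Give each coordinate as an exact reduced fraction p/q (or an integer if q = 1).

B = (-2, -2)

1. B_x = -2  [2·signedArea(BCA) = 12 ∩ BC · AD = 22]
2. B_y = -2  [2·signedArea(BCA) = 12 ∩ BC · AD = 22]
   → B = (-2, -2)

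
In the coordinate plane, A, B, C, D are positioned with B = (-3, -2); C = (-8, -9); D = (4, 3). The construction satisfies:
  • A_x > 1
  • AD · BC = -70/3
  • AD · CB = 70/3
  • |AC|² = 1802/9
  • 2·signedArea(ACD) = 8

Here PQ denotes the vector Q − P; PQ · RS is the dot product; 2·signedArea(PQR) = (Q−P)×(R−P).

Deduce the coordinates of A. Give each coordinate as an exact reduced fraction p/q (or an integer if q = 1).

1. A_x = 5/3  [AD · CB = 70/3 ∩ 2·signedArea(ACD) = 8]
2. A_y = 4/3  [AD · CB = 70/3 ∩ 2·signedArea(ACD) = 8]
   → A = (5/3, 4/3)

A = (5/3, 4/3)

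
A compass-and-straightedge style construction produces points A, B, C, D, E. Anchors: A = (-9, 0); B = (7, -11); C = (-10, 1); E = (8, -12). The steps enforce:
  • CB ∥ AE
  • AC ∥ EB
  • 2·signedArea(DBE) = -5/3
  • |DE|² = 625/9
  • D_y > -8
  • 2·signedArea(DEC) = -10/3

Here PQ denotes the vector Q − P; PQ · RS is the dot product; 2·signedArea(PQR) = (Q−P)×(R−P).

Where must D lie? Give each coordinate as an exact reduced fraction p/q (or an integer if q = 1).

D = (4/3, -7)

1. D_x = 4/3  [2·signedArea(DBE) = -5/3 ∩ 2·signedArea(DEC) = -10/3]
2. D_y = -7  [2·signedArea(DBE) = -5/3 ∩ 2·signedArea(DEC) = -10/3]
   → D = (4/3, -7)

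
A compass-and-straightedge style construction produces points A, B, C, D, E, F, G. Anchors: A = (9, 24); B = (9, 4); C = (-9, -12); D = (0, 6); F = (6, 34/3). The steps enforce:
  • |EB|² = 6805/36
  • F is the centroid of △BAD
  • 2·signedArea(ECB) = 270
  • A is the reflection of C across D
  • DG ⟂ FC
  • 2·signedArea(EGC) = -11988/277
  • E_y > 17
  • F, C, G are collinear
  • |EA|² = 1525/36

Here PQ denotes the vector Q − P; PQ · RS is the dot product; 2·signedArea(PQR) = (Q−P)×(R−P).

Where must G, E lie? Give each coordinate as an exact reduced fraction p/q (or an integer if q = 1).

1. G_x = 504/277  [F, C, G are collinear ∩ DG ⟂ FC]
2. G_y = 1338/277  [F, C, G are collinear ∩ DG ⟂ FC]
   → G = (504/277, 1338/277)
3. E_x = 15/2  [2·signedArea(ECB) = 270 ∩ 2·signedArea(EGC) = -11988/277]
4. E_y = 53/3  [2·signedArea(ECB) = 270 ∩ 2·signedArea(EGC) = -11988/277]
   → E = (15/2, 53/3)

E = (15/2, 53/3)
G = (504/277, 1338/277)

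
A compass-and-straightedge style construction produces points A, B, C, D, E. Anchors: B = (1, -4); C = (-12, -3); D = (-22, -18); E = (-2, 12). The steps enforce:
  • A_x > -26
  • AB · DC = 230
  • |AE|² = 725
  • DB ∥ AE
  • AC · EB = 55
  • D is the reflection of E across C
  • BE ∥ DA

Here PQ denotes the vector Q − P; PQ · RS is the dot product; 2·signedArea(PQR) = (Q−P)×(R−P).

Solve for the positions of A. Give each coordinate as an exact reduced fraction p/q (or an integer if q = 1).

A = (-25, -2)

1. A_x = -25  [DB ∥ AE ∩ BE ∥ DA]
2. A_y = -2  [DB ∥ AE ∩ BE ∥ DA]
   → A = (-25, -2)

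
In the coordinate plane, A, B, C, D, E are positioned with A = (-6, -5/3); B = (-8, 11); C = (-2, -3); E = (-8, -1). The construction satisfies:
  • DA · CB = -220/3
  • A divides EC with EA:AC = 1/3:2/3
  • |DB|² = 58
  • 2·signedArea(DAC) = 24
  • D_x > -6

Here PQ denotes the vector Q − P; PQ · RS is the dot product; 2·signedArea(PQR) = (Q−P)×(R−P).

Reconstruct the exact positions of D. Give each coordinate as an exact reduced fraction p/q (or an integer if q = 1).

1. D_x = -5  [2·signedArea(DAC) = 24 ∩ DA · CB = -220/3]
2. D_y = 4  [2·signedArea(DAC) = 24 ∩ DA · CB = -220/3]
   → D = (-5, 4)

D = (-5, 4)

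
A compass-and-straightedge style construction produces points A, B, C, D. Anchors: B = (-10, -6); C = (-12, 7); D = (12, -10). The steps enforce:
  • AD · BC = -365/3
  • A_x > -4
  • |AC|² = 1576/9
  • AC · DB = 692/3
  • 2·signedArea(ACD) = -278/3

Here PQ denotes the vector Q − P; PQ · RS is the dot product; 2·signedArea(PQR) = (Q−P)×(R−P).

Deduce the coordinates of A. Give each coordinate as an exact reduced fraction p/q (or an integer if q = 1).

A = (-10/3, -3)

1. A_x = -10/3  [AC · DB = 692/3 ∩ 2·signedArea(ACD) = -278/3]
2. A_y = -3  [AC · DB = 692/3 ∩ 2·signedArea(ACD) = -278/3]
   → A = (-10/3, -3)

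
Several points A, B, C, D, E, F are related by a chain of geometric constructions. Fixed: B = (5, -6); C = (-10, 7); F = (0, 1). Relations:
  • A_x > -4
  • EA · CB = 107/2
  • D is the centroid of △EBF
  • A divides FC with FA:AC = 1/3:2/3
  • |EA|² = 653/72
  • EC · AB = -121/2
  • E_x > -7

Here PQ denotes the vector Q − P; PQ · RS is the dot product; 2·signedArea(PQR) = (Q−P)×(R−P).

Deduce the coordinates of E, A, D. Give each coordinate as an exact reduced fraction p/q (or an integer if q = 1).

1. A_x = -10/3  [A divides FC with FA:AC = 1/3:2/3]
2. A_y = 3  [A divides FC with FA:AC = 1/3:2/3]
   → A = (-10/3, 3)
3. E_x = -25/4  [EC · AB = -121/2 ∩ EA · CB = 107/2]
4. E_y = 15/4  [EC · AB = -121/2 ∩ EA · CB = 107/2]
   → E = (-25/4, 15/4)
5. D_x = -5/12  [D is the centroid of △EBF]
6. D_y = -5/12  [D is the centroid of △EBF]
   → D = (-5/12, -5/12)

A = (-10/3, 3)
D = (-5/12, -5/12)
E = (-25/4, 15/4)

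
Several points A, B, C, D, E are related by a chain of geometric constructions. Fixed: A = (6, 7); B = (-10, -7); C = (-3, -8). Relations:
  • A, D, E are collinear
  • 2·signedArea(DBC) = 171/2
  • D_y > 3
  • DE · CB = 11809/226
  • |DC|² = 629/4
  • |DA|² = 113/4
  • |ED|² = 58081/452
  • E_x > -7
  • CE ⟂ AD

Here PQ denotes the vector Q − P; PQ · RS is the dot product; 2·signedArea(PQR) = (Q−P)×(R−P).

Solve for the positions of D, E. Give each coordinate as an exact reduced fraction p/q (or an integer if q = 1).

1. D_x = 2  [line 1·x + 7·y + -53/2 = 0 ∩ |DA|² = 113/4]
2. D_y = 7/2  [line 1·x + 7·y + -53/2 = 0 ∩ |DA|² = 113/4]
   → D = (2, 7/2)
3. E_x = -738/113  [DE · CB = 11809/226 ∩ A, D, E are collinear]
4. E_y = -448/113  [DE · CB = 11809/226 ∩ A, D, E are collinear]
   → E = (-738/113, -448/113)

D = (2, 7/2)
E = (-738/113, -448/113)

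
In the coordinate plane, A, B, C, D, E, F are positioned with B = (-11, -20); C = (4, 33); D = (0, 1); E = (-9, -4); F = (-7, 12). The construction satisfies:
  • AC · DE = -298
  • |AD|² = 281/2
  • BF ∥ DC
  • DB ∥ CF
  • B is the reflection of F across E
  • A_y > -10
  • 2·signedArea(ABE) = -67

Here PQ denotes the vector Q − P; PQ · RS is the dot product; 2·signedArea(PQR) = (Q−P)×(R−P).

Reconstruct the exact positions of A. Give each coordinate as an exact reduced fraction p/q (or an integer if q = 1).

A = (-11/2, -19/2)

1. A_x = -11/2  [2·signedArea(ABE) = -67 ∩ AC · DE = -298]
2. A_y = -19/2  [2·signedArea(ABE) = -67 ∩ AC · DE = -298]
   → A = (-11/2, -19/2)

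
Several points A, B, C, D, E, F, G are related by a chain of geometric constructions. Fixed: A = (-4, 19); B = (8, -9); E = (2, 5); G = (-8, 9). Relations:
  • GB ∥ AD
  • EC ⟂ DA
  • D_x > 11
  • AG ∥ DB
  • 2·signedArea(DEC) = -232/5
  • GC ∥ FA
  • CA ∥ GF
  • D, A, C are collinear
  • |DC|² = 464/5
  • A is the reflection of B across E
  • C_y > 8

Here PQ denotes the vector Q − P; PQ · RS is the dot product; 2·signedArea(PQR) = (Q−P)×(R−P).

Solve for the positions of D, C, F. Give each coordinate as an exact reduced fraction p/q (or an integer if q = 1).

C = (28/5, 41/5)
D = (12, 1)
F = (-88/5, 99/5)

1. D_x = 12  [AG ∥ DB ∩ GB ∥ AD]
2. D_y = 1  [AG ∥ DB ∩ GB ∥ AD]
   → D = (12, 1)
3. C_x = 28/5  [D, A, C are collinear ∩ EC ⟂ DA]
4. C_y = 41/5  [D, A, C are collinear ∩ EC ⟂ DA]
   → C = (28/5, 41/5)
5. F_x = -88/5  [GC ∥ FA ∩ CA ∥ GF]
6. F_y = 99/5  [GC ∥ FA ∩ CA ∥ GF]
   → F = (-88/5, 99/5)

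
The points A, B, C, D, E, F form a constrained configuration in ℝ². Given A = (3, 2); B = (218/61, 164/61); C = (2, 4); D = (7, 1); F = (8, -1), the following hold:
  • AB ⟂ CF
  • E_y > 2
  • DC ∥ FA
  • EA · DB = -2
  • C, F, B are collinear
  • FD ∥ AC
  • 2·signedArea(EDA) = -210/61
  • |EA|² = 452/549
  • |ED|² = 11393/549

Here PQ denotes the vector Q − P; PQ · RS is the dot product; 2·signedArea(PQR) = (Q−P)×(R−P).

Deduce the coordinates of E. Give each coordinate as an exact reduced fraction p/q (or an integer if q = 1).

1. E_x = 523/183  [2·signedArea(EDA) = -210/61 ∩ EA · DB = -2]
2. E_y = 530/183  [2·signedArea(EDA) = -210/61 ∩ EA · DB = -2]
   → E = (523/183, 530/183)

E = (523/183, 530/183)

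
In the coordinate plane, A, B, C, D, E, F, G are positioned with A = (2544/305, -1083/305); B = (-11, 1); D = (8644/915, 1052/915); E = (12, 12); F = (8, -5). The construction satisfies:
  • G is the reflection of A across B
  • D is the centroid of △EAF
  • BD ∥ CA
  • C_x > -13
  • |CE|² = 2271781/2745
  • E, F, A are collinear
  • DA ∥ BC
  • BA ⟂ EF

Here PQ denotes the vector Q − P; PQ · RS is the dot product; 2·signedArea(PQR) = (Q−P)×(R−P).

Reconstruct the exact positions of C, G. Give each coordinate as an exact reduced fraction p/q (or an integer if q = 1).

1. C_x = -11077/915  [BD ∥ CA ∩ DA ∥ BC]
2. C_y = -3386/915  [BD ∥ CA ∩ DA ∥ BC]
   → C = (-11077/915, -3386/915)
3. G_x = -9254/305  [G is the reflection of A across B]
4. G_y = 1693/305  [G is the reflection of A across B]
   → G = (-9254/305, 1693/305)

C = (-11077/915, -3386/915)
G = (-9254/305, 1693/305)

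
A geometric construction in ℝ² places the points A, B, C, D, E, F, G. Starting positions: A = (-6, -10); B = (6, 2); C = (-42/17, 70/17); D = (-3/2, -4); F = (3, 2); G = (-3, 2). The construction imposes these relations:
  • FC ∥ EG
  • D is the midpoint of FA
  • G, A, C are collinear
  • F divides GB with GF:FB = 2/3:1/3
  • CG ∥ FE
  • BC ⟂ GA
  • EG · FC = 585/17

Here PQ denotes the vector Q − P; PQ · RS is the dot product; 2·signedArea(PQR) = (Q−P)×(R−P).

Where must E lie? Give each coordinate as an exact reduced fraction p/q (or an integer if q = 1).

1. E_x = 42/17  [FC ∥ EG ∩ CG ∥ FE]
2. E_y = -2/17  [FC ∥ EG ∩ CG ∥ FE]
   → E = (42/17, -2/17)

E = (42/17, -2/17)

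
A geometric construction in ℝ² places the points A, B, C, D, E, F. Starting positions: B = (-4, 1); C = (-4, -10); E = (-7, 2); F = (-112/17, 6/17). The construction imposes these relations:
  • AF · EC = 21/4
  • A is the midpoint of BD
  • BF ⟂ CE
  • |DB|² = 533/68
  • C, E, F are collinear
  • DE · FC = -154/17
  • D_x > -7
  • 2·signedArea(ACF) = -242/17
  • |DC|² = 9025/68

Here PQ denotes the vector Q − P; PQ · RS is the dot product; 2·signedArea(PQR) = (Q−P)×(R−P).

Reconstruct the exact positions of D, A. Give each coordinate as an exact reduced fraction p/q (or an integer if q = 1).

A = (-367/68, 37/34)
D = (-231/34, 20/17)

1. D_x = -231/34  [line -44/17·x + 176/17·y + -506/17 = 0 ∩ |DC|² = 9025/68]
2. D_y = 20/17  [line -44/17·x + 176/17·y + -506/17 = 0 ∩ |DC|² = 9025/68]
   → D = (-231/34, 20/17)
3. A_x = -367/68  [A is the midpoint of BD]
4. A_y = 37/34  [A is the midpoint of BD]
   → A = (-367/68, 37/34)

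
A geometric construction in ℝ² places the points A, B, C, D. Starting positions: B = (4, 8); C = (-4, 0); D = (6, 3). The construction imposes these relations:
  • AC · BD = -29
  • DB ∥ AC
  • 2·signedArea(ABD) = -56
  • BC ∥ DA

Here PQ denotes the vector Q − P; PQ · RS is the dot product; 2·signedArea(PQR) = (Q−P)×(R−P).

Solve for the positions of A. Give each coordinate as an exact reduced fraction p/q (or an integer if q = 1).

1. A_x = -2  [DB ∥ AC ∩ BC ∥ DA]
2. A_y = -5  [DB ∥ AC ∩ BC ∥ DA]
   → A = (-2, -5)

A = (-2, -5)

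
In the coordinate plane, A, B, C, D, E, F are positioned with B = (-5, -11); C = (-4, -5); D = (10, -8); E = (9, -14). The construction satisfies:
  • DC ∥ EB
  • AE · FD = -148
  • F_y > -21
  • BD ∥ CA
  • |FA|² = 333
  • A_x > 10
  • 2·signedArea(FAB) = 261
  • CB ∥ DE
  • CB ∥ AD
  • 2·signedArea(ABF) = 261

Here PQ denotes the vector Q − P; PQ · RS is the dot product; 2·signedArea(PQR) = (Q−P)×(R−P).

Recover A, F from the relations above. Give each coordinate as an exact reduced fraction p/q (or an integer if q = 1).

1. A_x = 11  [CB ∥ AD ∩ BD ∥ CA]
2. A_y = -2  [CB ∥ AD ∩ BD ∥ CA]
   → A = (11, -2)
3. F_x = 8  [2·signedArea(FAB) = 261 ∩ AE · FD = -148]
4. F_y = -20  [2·signedArea(FAB) = 261 ∩ AE · FD = -148]
   → F = (8, -20)

A = (11, -2)
F = (8, -20)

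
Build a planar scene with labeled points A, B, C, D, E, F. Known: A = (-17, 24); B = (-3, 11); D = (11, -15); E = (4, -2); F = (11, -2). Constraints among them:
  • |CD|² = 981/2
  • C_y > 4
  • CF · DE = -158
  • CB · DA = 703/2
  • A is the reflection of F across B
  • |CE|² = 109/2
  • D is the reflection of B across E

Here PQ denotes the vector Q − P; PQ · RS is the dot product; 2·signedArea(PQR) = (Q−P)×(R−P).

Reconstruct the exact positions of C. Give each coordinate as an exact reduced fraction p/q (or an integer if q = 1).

1. C_x = 1/2  [CB · DA = 703/2 ∩ CF · DE = -158]
2. C_y = 9/2  [CB · DA = 703/2 ∩ CF · DE = -158]
   → C = (1/2, 9/2)

C = (1/2, 9/2)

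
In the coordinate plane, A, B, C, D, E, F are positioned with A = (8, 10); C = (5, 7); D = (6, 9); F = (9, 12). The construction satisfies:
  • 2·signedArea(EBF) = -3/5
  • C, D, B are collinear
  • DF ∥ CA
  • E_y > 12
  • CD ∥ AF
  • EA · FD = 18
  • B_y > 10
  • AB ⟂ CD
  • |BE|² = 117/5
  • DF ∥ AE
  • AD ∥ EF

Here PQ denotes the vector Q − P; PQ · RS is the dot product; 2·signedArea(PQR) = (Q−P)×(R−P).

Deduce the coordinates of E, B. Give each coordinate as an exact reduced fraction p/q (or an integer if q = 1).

B = (34/5, 53/5)
E = (11, 13)

1. E_x = 11  [AD ∥ EF ∩ DF ∥ AE]
2. E_y = 13  [AD ∥ EF ∩ DF ∥ AE]
   → E = (11, 13)
3. B_x = 34/5  [C, D, B are collinear ∩ AB ⟂ CD]
4. B_y = 53/5  [C, D, B are collinear ∩ AB ⟂ CD]
   → B = (34/5, 53/5)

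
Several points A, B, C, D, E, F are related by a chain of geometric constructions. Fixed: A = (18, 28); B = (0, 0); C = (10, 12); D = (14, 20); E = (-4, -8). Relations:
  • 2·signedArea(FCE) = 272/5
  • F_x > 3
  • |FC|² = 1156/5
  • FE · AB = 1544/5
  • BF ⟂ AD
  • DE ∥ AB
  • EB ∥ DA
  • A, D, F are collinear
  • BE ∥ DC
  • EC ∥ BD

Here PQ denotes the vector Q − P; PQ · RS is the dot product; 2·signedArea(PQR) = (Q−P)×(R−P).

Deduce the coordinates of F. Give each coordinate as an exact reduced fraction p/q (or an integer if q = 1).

F = (16/5, -8/5)

1. F_x = 16/5  [A, D, F are collinear ∩ BF ⟂ AD]
2. F_y = -8/5  [A, D, F are collinear ∩ BF ⟂ AD]
   → F = (16/5, -8/5)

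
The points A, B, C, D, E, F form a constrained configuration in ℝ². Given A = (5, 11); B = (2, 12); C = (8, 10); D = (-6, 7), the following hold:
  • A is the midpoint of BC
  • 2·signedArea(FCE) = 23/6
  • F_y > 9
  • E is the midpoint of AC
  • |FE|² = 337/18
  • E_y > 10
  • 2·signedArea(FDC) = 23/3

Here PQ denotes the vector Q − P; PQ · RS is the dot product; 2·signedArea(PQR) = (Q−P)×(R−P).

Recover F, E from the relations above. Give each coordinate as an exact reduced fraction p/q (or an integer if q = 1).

1. E_x = 13/2  [E is the midpoint of AC]
2. E_y = 21/2  [E is the midpoint of AC]
   → E = (13/2, 21/2)
3. F_x = 7/3  [2·signedArea(FCE) = 23/6 ∩ 2·signedArea(FDC) = 23/3]
4. F_y = 28/3  [2·signedArea(FCE) = 23/6 ∩ 2·signedArea(FDC) = 23/3]
   → F = (7/3, 28/3)

E = (13/2, 21/2)
F = (7/3, 28/3)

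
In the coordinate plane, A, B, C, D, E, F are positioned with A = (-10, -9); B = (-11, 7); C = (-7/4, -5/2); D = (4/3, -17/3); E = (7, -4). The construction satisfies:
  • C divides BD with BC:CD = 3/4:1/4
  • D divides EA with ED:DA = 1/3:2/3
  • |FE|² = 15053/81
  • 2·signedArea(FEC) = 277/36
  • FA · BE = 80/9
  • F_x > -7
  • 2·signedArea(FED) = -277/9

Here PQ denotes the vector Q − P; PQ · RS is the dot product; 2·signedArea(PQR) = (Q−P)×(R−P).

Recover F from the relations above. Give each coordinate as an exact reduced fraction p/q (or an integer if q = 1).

1. F_x = -59/9  [2·signedArea(FEC) = 277/36 ∩ FA · BE = 80/9]
2. F_y = -23/9  [2·signedArea(FEC) = 277/36 ∩ FA · BE = 80/9]
   → F = (-59/9, -23/9)

F = (-59/9, -23/9)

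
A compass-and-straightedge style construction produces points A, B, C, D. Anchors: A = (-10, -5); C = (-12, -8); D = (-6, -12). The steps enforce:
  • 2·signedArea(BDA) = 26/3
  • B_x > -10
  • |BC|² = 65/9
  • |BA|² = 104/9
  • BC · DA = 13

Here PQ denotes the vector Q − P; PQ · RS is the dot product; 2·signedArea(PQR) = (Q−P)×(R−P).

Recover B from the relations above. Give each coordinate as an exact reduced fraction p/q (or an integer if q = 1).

B = (-28/3, -25/3)

1. B_x = -28/3  [2·signedArea(BDA) = 26/3 ∩ BC · DA = 13]
2. B_y = -25/3  [2·signedArea(BDA) = 26/3 ∩ BC · DA = 13]
   → B = (-28/3, -25/3)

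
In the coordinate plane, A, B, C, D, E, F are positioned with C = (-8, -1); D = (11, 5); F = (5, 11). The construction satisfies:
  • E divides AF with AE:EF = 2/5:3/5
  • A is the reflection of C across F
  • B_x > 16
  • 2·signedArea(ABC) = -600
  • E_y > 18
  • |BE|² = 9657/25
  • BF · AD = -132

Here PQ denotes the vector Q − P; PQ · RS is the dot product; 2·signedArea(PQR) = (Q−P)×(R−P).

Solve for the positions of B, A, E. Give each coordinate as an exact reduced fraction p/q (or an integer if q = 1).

1. A_x = 18  [A is the reflection of C across F]
2. A_y = 23  [A is the reflection of C across F]
   → A = (18, 23)
3. E_x = 64/5  [E divides AF with AE:EF = 2/5:3/5]
4. E_y = 91/5  [E divides AF with AE:EF = 2/5:3/5]
   → E = (64/5, 91/5)
5. B_x = 17  [BF · AD = -132 ∩ 2·signedArea(ABC) = -600]
6. B_y = -1  [BF · AD = -132 ∩ 2·signedArea(ABC) = -600]
   → B = (17, -1)

A = (18, 23)
B = (17, -1)
E = (64/5, 91/5)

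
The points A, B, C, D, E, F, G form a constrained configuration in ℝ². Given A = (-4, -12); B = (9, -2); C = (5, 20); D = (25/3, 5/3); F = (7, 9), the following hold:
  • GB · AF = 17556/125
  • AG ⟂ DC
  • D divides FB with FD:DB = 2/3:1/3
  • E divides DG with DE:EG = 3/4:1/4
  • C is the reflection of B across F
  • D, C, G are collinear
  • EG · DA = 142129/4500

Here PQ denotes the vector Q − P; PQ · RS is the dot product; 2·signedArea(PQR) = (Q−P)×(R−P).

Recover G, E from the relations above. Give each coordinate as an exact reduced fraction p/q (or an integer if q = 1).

E = (7381/750, -9941/1500)
G = (1293/125, -1174/125)

1. G_x = 1293/125  [D, C, G are collinear ∩ AG ⟂ DC]
2. G_y = -1174/125  [D, C, G are collinear ∩ AG ⟂ DC]
   → G = (1293/125, -1174/125)
3. E_x = 7381/750  [E divides DG with DE:EG = 3/4:1/4]
4. E_y = -9941/1500  [E divides DG with DE:EG = 3/4:1/4]
   → E = (7381/750, -9941/1500)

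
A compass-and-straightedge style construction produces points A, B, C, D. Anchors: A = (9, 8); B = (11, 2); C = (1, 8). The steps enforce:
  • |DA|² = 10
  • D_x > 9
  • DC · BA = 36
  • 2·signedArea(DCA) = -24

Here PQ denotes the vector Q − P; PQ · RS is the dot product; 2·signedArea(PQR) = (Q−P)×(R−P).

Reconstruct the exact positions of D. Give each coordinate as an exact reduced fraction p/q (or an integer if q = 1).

D = (10, 5)

1. D_x = 10  [2·signedArea(DCA) = -24 ∩ DC · BA = 36]
2. D_y = 5  [2·signedArea(DCA) = -24 ∩ DC · BA = 36]
   → D = (10, 5)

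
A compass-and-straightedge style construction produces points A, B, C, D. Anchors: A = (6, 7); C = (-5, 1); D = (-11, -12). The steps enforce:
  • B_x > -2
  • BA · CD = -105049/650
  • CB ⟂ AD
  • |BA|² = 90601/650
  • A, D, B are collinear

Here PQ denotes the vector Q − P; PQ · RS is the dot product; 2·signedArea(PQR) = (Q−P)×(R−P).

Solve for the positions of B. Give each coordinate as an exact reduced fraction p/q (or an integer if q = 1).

B = (-1217/650, -1169/650)

1. B_x = -1217/650  [A, D, B are collinear ∩ CB ⟂ AD]
2. B_y = -1169/650  [A, D, B are collinear ∩ CB ⟂ AD]
   → B = (-1217/650, -1169/650)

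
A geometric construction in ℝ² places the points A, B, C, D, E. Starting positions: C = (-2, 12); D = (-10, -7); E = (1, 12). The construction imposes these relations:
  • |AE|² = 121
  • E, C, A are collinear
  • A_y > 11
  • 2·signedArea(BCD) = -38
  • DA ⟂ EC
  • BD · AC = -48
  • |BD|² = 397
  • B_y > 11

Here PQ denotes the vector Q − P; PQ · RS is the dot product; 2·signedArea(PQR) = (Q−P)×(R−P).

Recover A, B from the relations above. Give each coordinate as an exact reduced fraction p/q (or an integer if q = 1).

1. A_x = -10  [E, C, A are collinear ∩ DA ⟂ EC]
2. A_y = 12  [E, C, A are collinear ∩ DA ⟂ EC]
   → A = (-10, 12)
3. B_x = -4  [BD · AC = -48 ∩ 2·signedArea(BCD) = -38]
4. B_y = 12  [BD · AC = -48 ∩ 2·signedArea(BCD) = -38]
   → B = (-4, 12)

A = (-10, 12)
B = (-4, 12)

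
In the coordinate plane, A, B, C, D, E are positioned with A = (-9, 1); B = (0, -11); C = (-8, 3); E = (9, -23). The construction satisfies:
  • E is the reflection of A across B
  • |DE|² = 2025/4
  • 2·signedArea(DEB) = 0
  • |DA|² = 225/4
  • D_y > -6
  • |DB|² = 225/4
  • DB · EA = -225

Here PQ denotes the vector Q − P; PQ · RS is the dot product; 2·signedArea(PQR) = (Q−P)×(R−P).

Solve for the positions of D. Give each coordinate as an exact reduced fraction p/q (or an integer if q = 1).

1. D_x = -9/2  [2·signedArea(DEB) = 0 ∩ DB · EA = -225]
2. D_y = -5  [2·signedArea(DEB) = 0 ∩ DB · EA = -225]
   → D = (-9/2, -5)

D = (-9/2, -5)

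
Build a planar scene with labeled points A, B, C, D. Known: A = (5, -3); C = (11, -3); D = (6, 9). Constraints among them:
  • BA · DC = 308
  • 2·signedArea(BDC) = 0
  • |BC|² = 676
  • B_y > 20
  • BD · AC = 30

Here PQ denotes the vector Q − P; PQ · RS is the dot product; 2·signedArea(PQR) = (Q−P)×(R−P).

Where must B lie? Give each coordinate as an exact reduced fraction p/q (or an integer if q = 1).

1. B_x = 1  [2·signedArea(BDC) = 0 ∩ BD · AC = 30]
2. B_y = 21  [2·signedArea(BDC) = 0 ∩ BD · AC = 30]
   → B = (1, 21)

B = (1, 21)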